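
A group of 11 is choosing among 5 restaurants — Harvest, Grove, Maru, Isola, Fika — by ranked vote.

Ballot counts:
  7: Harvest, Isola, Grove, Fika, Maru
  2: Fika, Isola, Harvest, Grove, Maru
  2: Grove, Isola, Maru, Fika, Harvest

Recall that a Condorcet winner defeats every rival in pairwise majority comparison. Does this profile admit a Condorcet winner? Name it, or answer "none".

Pairwise majorities:
Harvest vs Grove: Harvest preferred on 7+2 = 9 ballots; Harvest wins 9–2.
Harvest vs Maru: Harvest is ranked higher on 7+2 = 9 ballots, Maru on 2. Harvest wins 9–2.
Harvest vs Isola: Harvest preferred on 7 ballots; Harvest wins 7–4.
Harvest vs Fika: 7 for Harvest, 4 for Fika — Harvest by 7–4.
Grove vs Maru: Grove preferred on 7+2+2 = 11 ballots; Grove wins 11–0.
Grove vs Isola: Grove preferred on 2 ballots; Isola wins 9–2.
Grove vs Fika: 9 to 2, Grove.
Maru vs Isola: Maru is ranked higher on 0 ballots, Isola on 11. Isola wins 11–0.
Maru vs Fika: 2 to 9, Fika.
Isola vs Fika: 7+2 = 9 for Isola, 2 for Fika — Isola by 9–2.
Harvest beats each of Grove, Maru, Isola, Fika — Harvest is the Condorcet winner.

Harvest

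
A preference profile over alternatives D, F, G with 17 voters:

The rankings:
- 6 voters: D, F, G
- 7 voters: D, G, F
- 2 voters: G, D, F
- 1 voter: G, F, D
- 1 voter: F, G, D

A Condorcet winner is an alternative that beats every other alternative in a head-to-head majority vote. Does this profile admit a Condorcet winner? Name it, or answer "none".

D

Head-to-head results (17 voters):
D vs F: D, 15–2.
D vs G: D, 13–4.
F vs G: G wins 10–7.
Only D has no losses; D is the Condorcet winner.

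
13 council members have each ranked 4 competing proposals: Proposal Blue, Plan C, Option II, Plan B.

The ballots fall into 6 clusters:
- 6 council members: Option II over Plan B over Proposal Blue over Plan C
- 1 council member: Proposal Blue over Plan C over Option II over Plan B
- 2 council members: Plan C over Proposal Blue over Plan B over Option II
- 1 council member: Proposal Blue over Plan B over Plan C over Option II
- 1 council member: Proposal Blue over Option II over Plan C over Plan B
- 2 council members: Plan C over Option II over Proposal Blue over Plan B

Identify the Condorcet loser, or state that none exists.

Plan C

Pairwise majorities:
Proposal Blue–Plan C: Proposal Blue 9–4.
Proposal Blue vs Option II: Proposal Blue preferred on 1+2+1+1 = 5 ballots; Option II wins 8–5.
Proposal Blue vs Plan B: Proposal Blue is ranked higher on 1+2+1+1+2 = 7 ballots, Plan B on 6. Proposal Blue wins 7–6.
Plan C vs Option II: 1+2+1+2 = 6 for Plan C, 7 for Option II — Option II by 7–6.
Plan C vs Plan B: 6 to 7, Plan B.
Option II vs Plan B: Option II wins 10–3.
Plan C is beaten in every head-to-head and is the Condorcet loser.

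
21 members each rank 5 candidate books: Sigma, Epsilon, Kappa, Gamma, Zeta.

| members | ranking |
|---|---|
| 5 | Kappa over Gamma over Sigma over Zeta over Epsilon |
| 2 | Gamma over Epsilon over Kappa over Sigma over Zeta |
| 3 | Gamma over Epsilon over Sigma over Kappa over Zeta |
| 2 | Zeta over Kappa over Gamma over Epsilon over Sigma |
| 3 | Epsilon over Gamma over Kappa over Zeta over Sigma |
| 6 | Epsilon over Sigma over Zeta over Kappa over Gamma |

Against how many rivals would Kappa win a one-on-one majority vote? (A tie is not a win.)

Kappa against each rival (21 members):
Kappa–Sigma: Kappa 12–9.
Kappa vs Epsilon: Kappa preferred on 5+2 = 7 ballots; Epsilon wins 14–7.
Kappa vs Gamma: Kappa, 13–8.
Kappa vs Zeta: Kappa, 13–8.
Kappa beats Sigma, Gamma, Zeta; loses to Epsilon — 3 pairwise wins.

3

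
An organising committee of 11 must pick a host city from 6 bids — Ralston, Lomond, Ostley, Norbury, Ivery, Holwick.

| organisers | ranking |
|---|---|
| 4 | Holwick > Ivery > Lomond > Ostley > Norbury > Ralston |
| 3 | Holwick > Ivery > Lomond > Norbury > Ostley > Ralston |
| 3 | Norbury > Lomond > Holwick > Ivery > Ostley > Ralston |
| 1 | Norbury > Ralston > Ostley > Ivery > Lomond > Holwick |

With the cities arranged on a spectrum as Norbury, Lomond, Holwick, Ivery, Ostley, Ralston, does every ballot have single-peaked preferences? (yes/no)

Axis positions: Norbury=1, Lomond=2, Holwick=3, Ivery=4, Ostley=5, Ralston=6.
Type 1 (peak Holwick at position 3): ranking walks positions 3-4-2-5-1-6, expanding outward from the peak — single-peaked.
Type 2 (peak Holwick at position 3): ranking walks positions 3-4-2-1-5-6, expanding outward from the peak — single-peaked.
Type 3 (peak Norbury at position 1): ranking walks positions 1-2-3-4-5-6, expanding outward from the peak — single-peaked.
Type 4: ranking walks positions 1-6-5-4-2-3; Ralston is ranked above Lomond even though Lomond lies between Ralston and the peak Norbury on the axis — preferences dip and rise again. Not single-peaked.
Type 4 violates single-peakedness, so the profile is not single-peaked on this axis.

no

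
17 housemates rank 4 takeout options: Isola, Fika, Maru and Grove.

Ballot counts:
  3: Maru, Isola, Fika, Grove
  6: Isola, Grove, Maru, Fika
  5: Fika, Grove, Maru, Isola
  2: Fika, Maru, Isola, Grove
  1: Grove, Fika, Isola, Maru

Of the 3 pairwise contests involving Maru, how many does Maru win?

2

Maru against each rival (17 friends):
Maru vs Isola: 3+5+2 = 10 for Maru, 7 for Isola — Maru by 10–7.
Maru vs Fika: Maru, 9–8.
Maru vs Grove: Maru is ranked higher on 3+2 = 5 ballots, Grove on 12. Grove wins 12–5.
Maru beats Isola, Fika; loses to Grove — 2 pairwise wins.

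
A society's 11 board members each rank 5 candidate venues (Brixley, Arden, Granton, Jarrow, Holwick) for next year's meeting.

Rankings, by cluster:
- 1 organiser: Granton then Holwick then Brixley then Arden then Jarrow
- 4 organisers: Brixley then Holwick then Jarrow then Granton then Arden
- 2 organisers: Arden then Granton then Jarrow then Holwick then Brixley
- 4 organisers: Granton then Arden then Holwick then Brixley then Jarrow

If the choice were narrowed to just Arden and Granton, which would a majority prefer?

Ballots ranking Arden above Granton: 2.
Ballots ranking Granton above Arden: 11 − 2 = 9.
Granton wins the head-to-head 9–2.

Granton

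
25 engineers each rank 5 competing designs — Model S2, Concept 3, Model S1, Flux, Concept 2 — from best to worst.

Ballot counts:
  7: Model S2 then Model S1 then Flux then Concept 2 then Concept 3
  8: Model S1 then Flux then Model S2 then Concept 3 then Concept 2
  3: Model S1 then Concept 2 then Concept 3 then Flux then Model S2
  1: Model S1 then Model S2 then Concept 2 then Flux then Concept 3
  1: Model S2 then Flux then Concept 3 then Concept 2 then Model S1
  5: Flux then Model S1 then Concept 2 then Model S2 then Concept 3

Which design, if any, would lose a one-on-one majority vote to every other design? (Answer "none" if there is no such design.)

Pairwise majorities:
Model S2 vs Concept 3: Model S2, 22–3.
Model S2 vs Model S1: Model S1 wins 17–8.
Model S2–Flux: Flux 16–9.
Model S2 vs Concept 2: Model S2 is ranked higher on 7+8+1+1 = 17 ballots, Concept 2 on 8. Model S2 wins 17–8.
Concept 3 vs Model S1: Model S1 wins 24–1.
Concept 3 vs Flux: Flux wins 22–3.
Concept 3–Concept 2: Concept 2 16–9.
Model S1 vs Flux: Model S1 wins 19–6.
Model S1 vs Concept 2: Model S1 is ranked higher on 7+8+3+1+5 = 24 ballots, Concept 2 on 1. Model S1 wins 24–1.
Flux vs Concept 2: 21 to 4, Flux.
Concept 3 is beaten in every head-to-head and is the Condorcet loser.

Concept 3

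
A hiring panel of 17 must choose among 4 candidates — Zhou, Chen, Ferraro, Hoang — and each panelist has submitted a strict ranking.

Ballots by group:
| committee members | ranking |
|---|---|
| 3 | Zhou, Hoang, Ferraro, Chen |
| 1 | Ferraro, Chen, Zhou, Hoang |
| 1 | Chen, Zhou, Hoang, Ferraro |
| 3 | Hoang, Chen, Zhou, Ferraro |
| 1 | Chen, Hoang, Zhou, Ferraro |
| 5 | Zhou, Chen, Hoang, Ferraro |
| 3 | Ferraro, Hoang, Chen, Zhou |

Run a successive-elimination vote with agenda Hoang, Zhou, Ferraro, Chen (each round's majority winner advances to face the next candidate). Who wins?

Round 1: Hoang vs Zhou — 7–10, Zhou advances.
Round 2: Zhou vs Ferraro — 13–4, Zhou advances.
Round 3: Zhou vs Chen — 8–9, Chen advances.
Chen survives the agenda.

Chen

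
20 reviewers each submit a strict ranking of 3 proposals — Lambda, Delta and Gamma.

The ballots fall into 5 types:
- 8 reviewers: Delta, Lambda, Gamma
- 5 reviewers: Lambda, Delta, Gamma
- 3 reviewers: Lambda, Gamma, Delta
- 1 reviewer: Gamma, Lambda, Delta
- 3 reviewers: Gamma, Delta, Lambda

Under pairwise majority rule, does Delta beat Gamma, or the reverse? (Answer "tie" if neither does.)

Delta

Ballots ranking Delta above Gamma: 8 + 5 = 13.
Ballots ranking Gamma above Delta: 20 − 13 = 7.
Delta wins the head-to-head 13–7.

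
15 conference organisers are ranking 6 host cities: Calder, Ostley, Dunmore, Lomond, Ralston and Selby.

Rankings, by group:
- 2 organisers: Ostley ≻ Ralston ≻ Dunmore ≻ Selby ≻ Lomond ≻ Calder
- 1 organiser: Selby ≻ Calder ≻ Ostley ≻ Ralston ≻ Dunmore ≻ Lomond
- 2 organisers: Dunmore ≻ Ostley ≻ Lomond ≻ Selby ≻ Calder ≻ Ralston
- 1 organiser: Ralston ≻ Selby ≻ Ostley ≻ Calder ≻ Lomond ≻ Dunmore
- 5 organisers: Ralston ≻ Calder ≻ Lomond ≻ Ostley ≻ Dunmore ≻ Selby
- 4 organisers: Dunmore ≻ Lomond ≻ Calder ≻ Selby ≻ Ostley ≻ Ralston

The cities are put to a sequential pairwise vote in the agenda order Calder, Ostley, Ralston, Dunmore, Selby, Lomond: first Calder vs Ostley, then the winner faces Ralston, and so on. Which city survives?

Round 1: Calder vs Ostley — 10–5, Calder advances.
Round 2: Calder vs Ralston — 7–8, Ralston advances.
Round 3: Ralston vs Dunmore — 9–6, Ralston advances.
Round 4: Ralston vs Selby — 8–7, Ralston advances.
Round 5: Ralston vs Lomond — 9–6, Ralston advances.
The agenda winner is Ralston.

Ralston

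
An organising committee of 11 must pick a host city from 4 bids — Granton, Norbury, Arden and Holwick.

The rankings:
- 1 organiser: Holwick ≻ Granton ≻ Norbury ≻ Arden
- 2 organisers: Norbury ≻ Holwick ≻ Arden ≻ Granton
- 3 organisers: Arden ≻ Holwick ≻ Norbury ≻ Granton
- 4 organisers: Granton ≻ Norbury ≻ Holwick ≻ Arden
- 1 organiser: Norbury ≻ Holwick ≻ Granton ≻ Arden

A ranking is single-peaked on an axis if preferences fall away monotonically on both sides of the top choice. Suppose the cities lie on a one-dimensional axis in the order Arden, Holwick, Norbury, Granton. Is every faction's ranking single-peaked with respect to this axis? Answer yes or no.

no

Axis positions: Arden=1, Holwick=2, Norbury=3, Granton=4.
Faction 1: ranking walks positions 2-4-3-1; Granton is ranked above Norbury even though Norbury lies between Granton and the peak Holwick on the axis — preferences dip and rise again. Not single-peaked.
Faction 2 (peak Norbury at position 3): ranking walks positions 3-2-1-4, expanding outward from the peak — single-peaked.
Faction 3 (peak Arden at position 1): ranking walks positions 1-2-3-4, expanding outward from the peak — single-peaked.
Faction 4 (peak Granton at position 4): ranking walks positions 4-3-2-1, expanding outward from the peak — single-peaked.
Faction 5 (peak Norbury at position 3): ranking walks positions 3-2-4-1, expanding outward from the peak — single-peaked.
Faction 1 violates single-peakedness, so the profile is not single-peaked on this axis.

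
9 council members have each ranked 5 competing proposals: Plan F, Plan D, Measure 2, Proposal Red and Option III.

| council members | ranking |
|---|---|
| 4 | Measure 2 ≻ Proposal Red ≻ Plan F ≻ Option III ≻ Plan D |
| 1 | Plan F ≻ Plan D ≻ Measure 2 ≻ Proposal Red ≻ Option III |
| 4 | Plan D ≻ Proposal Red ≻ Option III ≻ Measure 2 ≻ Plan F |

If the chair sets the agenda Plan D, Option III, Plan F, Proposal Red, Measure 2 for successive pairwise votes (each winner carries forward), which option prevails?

Measure 2

Round 1: Plan D vs Option III — 5–4, Plan D advances.
Round 2: Plan D vs Plan F — 4–5, Plan F advances.
Round 3: Plan F vs Proposal Red — 1–8, Proposal Red advances.
Round 4: Proposal Red vs Measure 2 — 4–5, Measure 2 advances.
Measure 2 survives the agenda.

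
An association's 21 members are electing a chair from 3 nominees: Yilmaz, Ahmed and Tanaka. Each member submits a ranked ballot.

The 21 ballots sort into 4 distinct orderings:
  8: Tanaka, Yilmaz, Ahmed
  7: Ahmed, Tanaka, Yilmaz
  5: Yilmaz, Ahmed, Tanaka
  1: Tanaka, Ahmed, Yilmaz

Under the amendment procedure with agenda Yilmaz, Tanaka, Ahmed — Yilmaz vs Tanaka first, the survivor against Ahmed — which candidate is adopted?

Round 1: Yilmaz vs Tanaka — 5–16, Tanaka advances.
Round 2: Tanaka vs Ahmed — 9–12, Ahmed advances.
Ahmed survives the agenda.

Ahmed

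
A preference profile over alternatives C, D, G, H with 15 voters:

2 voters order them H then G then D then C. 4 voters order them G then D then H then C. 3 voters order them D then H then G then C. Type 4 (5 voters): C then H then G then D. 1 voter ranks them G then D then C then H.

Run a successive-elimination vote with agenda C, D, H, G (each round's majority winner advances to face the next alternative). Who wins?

G

Round 1: C vs D — 5–10, D advances.
Round 2: D vs H — 8–7, D advances.
Round 3: D vs G — 3–12, G advances.
The agenda winner is G.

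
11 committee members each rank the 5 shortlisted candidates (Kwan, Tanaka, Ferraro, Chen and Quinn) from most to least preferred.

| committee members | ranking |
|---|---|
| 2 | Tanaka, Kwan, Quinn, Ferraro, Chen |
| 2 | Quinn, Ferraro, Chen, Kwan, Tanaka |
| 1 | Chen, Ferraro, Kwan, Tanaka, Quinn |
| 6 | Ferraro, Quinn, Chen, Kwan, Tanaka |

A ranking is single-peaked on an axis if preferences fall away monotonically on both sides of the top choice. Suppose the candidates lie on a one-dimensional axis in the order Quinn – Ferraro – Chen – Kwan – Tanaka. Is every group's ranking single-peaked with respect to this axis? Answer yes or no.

no

Axis positions: Quinn=1, Ferraro=2, Chen=3, Kwan=4, Tanaka=5.
Group 1: ranking walks positions 5-4-1-2-3; Quinn is ranked above Chen even though Chen lies between Quinn and the peak Tanaka on the axis — preferences dip and rise again. Not single-peaked.
Group 2 (peak Quinn at position 1): ranking walks positions 1-2-3-4-5, expanding outward from the peak — single-peaked.
Group 3 (peak Chen at position 3): ranking walks positions 3-2-4-5-1, expanding outward from the peak — single-peaked.
Group 4 (peak Ferraro at position 2): ranking walks positions 2-1-3-4-5, expanding outward from the peak — single-peaked.
Group 1 violates single-peakedness, so the profile is not single-peaked on this axis.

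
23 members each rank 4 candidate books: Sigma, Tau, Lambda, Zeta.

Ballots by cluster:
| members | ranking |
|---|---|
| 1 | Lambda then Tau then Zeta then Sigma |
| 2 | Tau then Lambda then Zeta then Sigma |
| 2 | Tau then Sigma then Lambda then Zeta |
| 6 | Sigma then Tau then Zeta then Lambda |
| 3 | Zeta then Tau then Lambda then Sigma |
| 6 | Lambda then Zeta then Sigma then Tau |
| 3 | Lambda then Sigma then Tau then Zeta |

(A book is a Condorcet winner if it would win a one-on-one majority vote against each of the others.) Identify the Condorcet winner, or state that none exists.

none

Pairwise majorities:
Sigma vs Tau: Sigma preferred on 6+6+3 = 15 ballots; Sigma wins 15–8.
Sigma vs Lambda: 2+6 = 8 for Sigma, 15 for Lambda — Lambda by 15–8.
Sigma vs Zeta: Sigma preferred on 2+6+3 = 11 ballots; Zeta wins 12–11.
Tau vs Lambda: 13 to 10, Tau.
Tau vs Zeta: 1+2+2+6+3 = 14 for Tau, 9 for Zeta — Tau by 14–9.
Lambda vs Zeta: 14 to 9, Lambda.
Every book loses at least once (Sigma loses to Lambda; Tau loses to Sigma; Lambda loses to Tau; Zeta loses to Tau). The majority relation contains the cycle Sigma beats Tau beats Lambda beats Sigma, so there is no Condorcet winner.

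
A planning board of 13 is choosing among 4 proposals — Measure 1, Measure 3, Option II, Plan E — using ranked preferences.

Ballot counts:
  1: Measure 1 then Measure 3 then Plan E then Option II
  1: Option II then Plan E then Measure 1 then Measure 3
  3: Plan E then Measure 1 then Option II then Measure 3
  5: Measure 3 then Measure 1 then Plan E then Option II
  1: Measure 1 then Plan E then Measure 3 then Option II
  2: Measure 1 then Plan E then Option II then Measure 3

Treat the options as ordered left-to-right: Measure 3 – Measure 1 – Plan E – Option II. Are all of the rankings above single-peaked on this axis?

yes

Axis positions: Measure 3=1, Measure 1=2, Plan E=3, Option II=4.
Faction 1 (peak Measure 1 at position 2): ranking walks positions 2-1-3-4, expanding outward from the peak — single-peaked.
Faction 2 (peak Option II at position 4): ranking walks positions 4-3-2-1, expanding outward from the peak — single-peaked.
Faction 3 (peak Plan E at position 3): ranking walks positions 3-2-4-1, expanding outward from the peak — single-peaked.
Faction 4 (peak Measure 3 at position 1): ranking walks positions 1-2-3-4, expanding outward from the peak — single-peaked.
Faction 5 (peak Measure 1 at position 2): ranking walks positions 2-3-1-4, expanding outward from the peak — single-peaked.
Faction 6 (peak Measure 1 at position 2): ranking walks positions 2-3-4-1, expanding outward from the peak — single-peaked.
Every ranking is single-peaked on this axis.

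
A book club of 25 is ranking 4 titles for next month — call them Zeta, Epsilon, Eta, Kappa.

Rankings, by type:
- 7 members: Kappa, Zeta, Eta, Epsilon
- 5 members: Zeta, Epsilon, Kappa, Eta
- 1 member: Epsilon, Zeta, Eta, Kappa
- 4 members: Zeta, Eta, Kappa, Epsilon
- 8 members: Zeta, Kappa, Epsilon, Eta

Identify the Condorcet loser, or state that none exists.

Eta

Head-to-head results (25 members):
Zeta–Epsilon: Zeta 24–1.
Zeta–Eta: Zeta 25–0.
Zeta vs Kappa: 5+1+4+8 = 18 for Zeta, 7 for Kappa — Zeta by 18–7.
Epsilon vs Eta: Epsilon wins 14–11.
Epsilon vs Kappa: 6 to 19, Kappa.
Eta vs Kappa: 5 to 20, Kappa.
Only Eta has no wins; Eta is the Condorcet loser.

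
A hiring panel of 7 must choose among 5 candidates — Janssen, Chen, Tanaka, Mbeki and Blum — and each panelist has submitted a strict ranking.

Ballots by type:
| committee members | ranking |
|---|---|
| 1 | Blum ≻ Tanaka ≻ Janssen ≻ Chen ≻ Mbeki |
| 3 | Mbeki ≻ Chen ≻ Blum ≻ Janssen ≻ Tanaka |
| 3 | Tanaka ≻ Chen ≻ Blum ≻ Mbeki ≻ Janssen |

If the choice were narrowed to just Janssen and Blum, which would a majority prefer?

Blum

No ballot ranks Janssen above Blum: 0.
Ballots ranking Blum above Janssen: 7 − 0 = 7.
Blum wins the head-to-head 7–0.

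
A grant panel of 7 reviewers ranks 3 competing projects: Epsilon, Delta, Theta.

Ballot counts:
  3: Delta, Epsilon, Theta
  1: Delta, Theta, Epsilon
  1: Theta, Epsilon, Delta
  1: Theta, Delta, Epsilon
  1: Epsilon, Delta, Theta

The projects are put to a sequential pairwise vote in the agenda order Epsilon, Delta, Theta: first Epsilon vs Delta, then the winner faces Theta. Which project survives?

Round 1: Epsilon vs Delta — 2–5, Delta advances.
Round 2: Delta vs Theta — 5–2, Delta advances.
The agenda winner is Delta.

Delta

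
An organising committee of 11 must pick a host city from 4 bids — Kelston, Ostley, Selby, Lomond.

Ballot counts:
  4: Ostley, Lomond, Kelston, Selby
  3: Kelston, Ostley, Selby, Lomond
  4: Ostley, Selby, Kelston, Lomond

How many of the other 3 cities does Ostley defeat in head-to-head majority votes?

Ostley against each rival (11 organisers):
Ostley vs Kelston: 8 to 3, Ostley.
Ostley vs Selby: 4+3+4 = 11 for Ostley, 0 for Selby — Ostley by 11–0.
Ostley–Lomond: Ostley 11–0.
Ostley beats Kelston, Selby, Lomond — 3 pairwise wins.

3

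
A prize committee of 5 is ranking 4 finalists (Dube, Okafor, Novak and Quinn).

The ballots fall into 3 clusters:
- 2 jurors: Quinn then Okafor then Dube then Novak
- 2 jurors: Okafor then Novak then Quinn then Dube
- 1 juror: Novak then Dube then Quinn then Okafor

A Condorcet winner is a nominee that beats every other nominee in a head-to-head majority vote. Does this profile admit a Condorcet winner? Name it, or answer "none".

none

Pairwise majorities:
Dube vs Okafor: Dube is ranked higher on 1 ballot, Okafor on 4. Okafor wins 4–1.
Dube vs Novak: Novak, 3–2.
Dube–Quinn: Quinn 4–1.
Okafor vs Novak: Okafor wins 4–1.
Okafor vs Quinn: Okafor is ranked higher on 2 ballots, Quinn on 3. Quinn wins 3–2.
Novak vs Quinn: Novak wins 3–2.
Each nominee drops at least one matchup (Dube loses to Okafor; Okafor loses to Quinn; Novak loses to Okafor; Quinn loses to Novak); the cycle Okafor beats Novak beats Quinn beats Okafor rules out a Condorcet winner.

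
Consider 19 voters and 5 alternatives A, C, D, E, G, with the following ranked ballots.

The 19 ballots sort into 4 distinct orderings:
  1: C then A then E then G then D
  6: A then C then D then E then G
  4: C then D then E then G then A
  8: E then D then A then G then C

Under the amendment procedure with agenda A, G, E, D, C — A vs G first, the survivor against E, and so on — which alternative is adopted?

Round 1: A vs G — 15–4, A advances.
Round 2: A vs E — 7–12, E advances.
Round 3: E vs D — 9–10, D advances.
Round 4: D vs C — 8–11, C advances.
C survives the agenda.

C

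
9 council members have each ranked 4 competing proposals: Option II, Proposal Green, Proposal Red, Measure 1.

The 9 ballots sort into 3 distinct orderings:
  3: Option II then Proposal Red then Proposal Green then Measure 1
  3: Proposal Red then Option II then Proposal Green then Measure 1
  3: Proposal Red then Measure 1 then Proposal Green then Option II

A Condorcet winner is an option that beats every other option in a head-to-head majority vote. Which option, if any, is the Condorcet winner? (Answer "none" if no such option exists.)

Proposal Red

Head-to-head results (9 council members):
Option II vs Proposal Green: Option II wins 6–3.
Option II vs Proposal Red: Proposal Red, 6–3.
Option II vs Measure 1: Option II, 6–3.
Proposal Green vs Proposal Red: Proposal Green is ranked higher on 0 ballots, Proposal Red on 9. Proposal Red wins 9–0.
Proposal Green vs Measure 1: Proposal Green wins 6–3.
Proposal Red vs Measure 1: 3+3+3 = 9 for Proposal Red, 0 for Measure 1 — Proposal Red by 9–0.
Proposal Red defeats every rival head-to-head and is the Condorcet winner.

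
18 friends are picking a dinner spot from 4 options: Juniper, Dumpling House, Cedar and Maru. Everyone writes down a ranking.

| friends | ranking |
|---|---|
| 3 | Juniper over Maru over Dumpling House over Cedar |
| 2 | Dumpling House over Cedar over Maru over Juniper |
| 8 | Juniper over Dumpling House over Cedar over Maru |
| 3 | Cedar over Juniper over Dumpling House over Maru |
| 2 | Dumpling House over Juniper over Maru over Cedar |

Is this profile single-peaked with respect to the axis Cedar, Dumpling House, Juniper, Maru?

Axis positions: Cedar=1, Dumpling House=2, Juniper=3, Maru=4.
Group 1 (peak Juniper at position 3): ranking walks positions 3-4-2-1, expanding outward from the peak — single-peaked.
Group 2: ranking walks positions 2-1-4-3; Maru is ranked above Juniper even though Juniper lies between Maru and the peak Dumpling House on the axis — preferences dip and rise again. Not single-peaked.
Group 3 (peak Juniper at position 3): ranking walks positions 3-2-1-4, expanding outward from the peak — single-peaked.
Group 4: ranking walks positions 1-3-2-4; Juniper is ranked above Dumpling House even though Dumpling House lies between Juniper and the peak Cedar on the axis — preferences dip and rise again. Not single-peaked.
Group 5 (peak Dumpling House at position 2): ranking walks positions 2-3-4-1, expanding outward from the peak — single-peaked.
Group 2 violates single-peakedness, so the profile is not single-peaked on this axis.

no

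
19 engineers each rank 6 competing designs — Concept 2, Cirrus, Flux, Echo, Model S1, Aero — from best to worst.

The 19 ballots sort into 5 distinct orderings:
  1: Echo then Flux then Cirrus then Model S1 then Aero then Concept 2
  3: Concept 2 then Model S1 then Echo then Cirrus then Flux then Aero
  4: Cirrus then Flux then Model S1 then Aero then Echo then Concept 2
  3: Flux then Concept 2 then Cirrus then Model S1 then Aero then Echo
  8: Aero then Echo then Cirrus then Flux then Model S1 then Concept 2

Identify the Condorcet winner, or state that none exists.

Pairwise majorities:
Concept 2 vs Cirrus: Cirrus wins 13–6.
Concept 2–Flux: Flux 16–3.
Concept 2–Echo: Echo 13–6.
Concept 2 vs Model S1: Model S1 wins 13–6.
Concept 2–Aero: Aero 13–6.
Cirrus vs Flux: Cirrus wins 15–4.
Cirrus vs Echo: 7 to 12, Echo.
Cirrus vs Model S1: Cirrus is ranked higher on 1+4+3+8 = 16 ballots, Model S1 on 3. Cirrus wins 16–3.
Cirrus vs Aero: 11 to 8, Cirrus.
Flux vs Echo: Flux preferred on 4+3 = 7 ballots; Echo wins 12–7.
Flux vs Model S1: Flux wins 16–3.
Flux vs Aero: 1+3+4+3 = 11 for Flux, 8 for Aero — Flux by 11–8.
Echo vs Model S1: Echo is ranked higher on 1+8 = 9 ballots, Model S1 on 10. Model S1 wins 10–9.
Echo vs Aero: Aero wins 15–4.
Model S1 vs Aero: 1+3+4+3 = 11 for Model S1, 8 for Aero — Model S1 by 11–8.
Each design drops at least one matchup (Concept 2 loses to Cirrus; Cirrus loses to Echo; Flux loses to Cirrus; Echo loses to Model S1; Model S1 loses to Cirrus; Aero loses to Cirrus); the cycle Cirrus → Model S1 → Echo → Cirrus rules out a Condorcet winner.

none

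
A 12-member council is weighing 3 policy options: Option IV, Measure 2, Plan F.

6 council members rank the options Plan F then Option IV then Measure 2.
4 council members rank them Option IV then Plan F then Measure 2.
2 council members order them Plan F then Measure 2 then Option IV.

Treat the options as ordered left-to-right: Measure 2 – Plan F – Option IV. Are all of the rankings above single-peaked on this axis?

Axis positions: Measure 2=1, Plan F=2, Option IV=3.
Ballot type 1 (peak Plan F at position 2): ranking walks positions 2-3-1, expanding outward from the peak — single-peaked.
Ballot type 2 (peak Option IV at position 3): ranking walks positions 3-2-1, expanding outward from the peak — single-peaked.
Ballot type 3 (peak Plan F at position 2): ranking walks positions 2-1-3, expanding outward from the peak — single-peaked.
Every ranking is single-peaked on this axis.

yes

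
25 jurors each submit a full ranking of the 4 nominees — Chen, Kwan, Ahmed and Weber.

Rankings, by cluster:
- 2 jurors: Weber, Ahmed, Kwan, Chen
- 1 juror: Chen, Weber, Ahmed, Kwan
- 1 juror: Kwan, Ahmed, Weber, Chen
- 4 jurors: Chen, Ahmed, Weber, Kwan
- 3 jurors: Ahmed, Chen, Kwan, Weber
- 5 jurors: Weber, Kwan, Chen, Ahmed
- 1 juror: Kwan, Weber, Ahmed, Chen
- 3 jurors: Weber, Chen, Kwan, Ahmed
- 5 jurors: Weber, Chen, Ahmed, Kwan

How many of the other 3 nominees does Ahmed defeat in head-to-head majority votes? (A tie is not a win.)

1

Ahmed against each rival (25 jurors):
Ahmed vs Chen: Chen, 18–7.
Ahmed vs Kwan: Ahmed is ranked higher on 2+1+4+3+5 = 15 ballots, Kwan on 10. Ahmed wins 15–10.
Ahmed vs Weber: Weber wins 17–8.
Ahmed beats Kwan; loses to Chen, Weber — 1 pairwise win.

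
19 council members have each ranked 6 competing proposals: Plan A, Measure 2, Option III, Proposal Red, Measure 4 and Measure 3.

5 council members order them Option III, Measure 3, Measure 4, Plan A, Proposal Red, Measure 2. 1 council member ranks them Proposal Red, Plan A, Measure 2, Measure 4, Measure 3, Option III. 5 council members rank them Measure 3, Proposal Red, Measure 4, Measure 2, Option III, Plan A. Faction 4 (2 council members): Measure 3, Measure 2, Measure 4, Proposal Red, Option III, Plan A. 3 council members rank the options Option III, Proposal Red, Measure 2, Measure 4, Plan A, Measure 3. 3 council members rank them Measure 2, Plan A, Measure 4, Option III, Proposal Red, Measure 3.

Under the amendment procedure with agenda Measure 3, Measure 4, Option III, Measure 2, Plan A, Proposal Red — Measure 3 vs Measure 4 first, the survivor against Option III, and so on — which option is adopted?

Proposal Red

Round 1: Measure 3 vs Measure 4 — 12–7, Measure 3 advances.
Round 2: Measure 3 vs Option III — 8–11, Option III advances.
Round 3: Option III vs Measure 2 — 8–11, Measure 2 advances.
Round 4: Measure 2 vs Plan A — 13–6, Measure 2 advances.
Round 5: Measure 2 vs Proposal Red — 5–14, Proposal Red advances.
Proposal Red survives the agenda.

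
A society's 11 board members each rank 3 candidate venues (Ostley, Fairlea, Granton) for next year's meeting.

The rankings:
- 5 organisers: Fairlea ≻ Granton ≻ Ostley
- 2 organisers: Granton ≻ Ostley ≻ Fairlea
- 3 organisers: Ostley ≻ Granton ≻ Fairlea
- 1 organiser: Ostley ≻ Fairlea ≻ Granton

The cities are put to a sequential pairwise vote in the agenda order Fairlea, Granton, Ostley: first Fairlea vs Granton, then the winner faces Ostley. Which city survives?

Ostley

Round 1: Fairlea vs Granton — 6–5, Fairlea advances.
Round 2: Fairlea vs Ostley — 5–6, Ostley advances.
Ostley survives the agenda.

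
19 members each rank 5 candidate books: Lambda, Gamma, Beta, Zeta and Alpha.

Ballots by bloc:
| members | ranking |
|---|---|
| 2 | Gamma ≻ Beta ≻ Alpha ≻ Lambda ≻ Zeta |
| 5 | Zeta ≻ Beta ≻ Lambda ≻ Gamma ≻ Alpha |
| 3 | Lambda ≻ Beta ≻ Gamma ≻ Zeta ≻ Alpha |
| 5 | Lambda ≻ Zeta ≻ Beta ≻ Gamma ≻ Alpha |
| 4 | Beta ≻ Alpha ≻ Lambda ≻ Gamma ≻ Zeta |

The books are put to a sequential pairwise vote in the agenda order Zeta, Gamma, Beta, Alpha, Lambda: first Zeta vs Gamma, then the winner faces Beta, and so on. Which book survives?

Lambda

Round 1: Zeta vs Gamma — 10–9, Zeta advances.
Round 2: Zeta vs Beta — 10–9, Zeta advances.
Round 3: Zeta vs Alpha — 13–6, Zeta advances.
Round 4: Zeta vs Lambda — 5–14, Lambda advances.
The agenda winner is Lambda.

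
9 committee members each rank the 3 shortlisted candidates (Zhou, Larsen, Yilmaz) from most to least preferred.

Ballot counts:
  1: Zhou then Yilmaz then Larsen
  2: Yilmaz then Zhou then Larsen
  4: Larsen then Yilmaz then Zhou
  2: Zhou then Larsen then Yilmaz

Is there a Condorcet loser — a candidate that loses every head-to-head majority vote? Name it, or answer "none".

Head-to-head results (9 committee members):
Zhou vs Larsen: Zhou preferred on 1+2+2 = 5 ballots; Zhou wins 5–4.
Zhou vs Yilmaz: 1+2 = 3 for Zhou, 6 for Yilmaz — Yilmaz by 6–3.
Larsen vs Yilmaz: Larsen wins 6–3.
Every candidate wins at least one matchup (Zhou beats Larsen; Larsen beats Yilmaz; Yilmaz beats Zhou), so there is no Condorcet loser.

none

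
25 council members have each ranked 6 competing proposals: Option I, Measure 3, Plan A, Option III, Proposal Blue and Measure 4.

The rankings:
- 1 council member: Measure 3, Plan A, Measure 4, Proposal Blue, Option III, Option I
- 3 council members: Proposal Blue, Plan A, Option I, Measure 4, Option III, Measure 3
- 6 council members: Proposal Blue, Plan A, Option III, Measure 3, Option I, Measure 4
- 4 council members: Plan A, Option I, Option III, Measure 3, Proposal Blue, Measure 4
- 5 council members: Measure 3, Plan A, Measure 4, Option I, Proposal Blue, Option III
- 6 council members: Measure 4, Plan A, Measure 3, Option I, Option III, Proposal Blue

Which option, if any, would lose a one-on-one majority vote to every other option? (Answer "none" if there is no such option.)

none

Head-to-head results (25 council members):
Option I vs Measure 3: 3+4 = 7 for Option I, 18 for Measure 3 — Measure 3 by 18–7.
Option I vs Plan A: Option I is ranked higher on 0 ballots, Plan A on 25. Plan A wins 25–0.
Option I vs Option III: Option I preferred on 3+4+5+6 = 18 ballots; Option I wins 18–7.
Option I vs Proposal Blue: Option I wins 15–10.
Option I vs Measure 4: Option I, 13–12.
Measure 3 vs Plan A: Plan A, 19–6.
Measure 3 vs Option III: Measure 3 preferred on 1+5+6 = 12 ballots; Option III wins 13–12.
Measure 3 vs Proposal Blue: Measure 3 preferred on 1+4+5+6 = 16 ballots; Measure 3 wins 16–9.
Measure 3 vs Measure 4: Measure 3 is ranked higher on 1+6+4+5 = 16 ballots, Measure 4 on 9. Measure 3 wins 16–9.
Plan A–Option III: Plan A 25–0.
Plan A–Proposal Blue: Plan A 16–9.
Plan A vs Measure 4: Plan A preferred on 1+3+6+4+5 = 19 ballots; Plan A wins 19–6.
Option III vs Proposal Blue: Option III is ranked higher on 4+6 = 10 ballots, Proposal Blue on 15. Proposal Blue wins 15–10.
Option III–Measure 4: Measure 4 15–10.
Proposal Blue–Measure 4: Proposal Blue 13–12.
Each option has at least one pairwise win (Option I beats Option III; Measure 3 beats Option I; Plan A beats Option I; Option III beats Measure 3; Proposal Blue beats Option III; Measure 4 beats Option III) — no Condorcet loser.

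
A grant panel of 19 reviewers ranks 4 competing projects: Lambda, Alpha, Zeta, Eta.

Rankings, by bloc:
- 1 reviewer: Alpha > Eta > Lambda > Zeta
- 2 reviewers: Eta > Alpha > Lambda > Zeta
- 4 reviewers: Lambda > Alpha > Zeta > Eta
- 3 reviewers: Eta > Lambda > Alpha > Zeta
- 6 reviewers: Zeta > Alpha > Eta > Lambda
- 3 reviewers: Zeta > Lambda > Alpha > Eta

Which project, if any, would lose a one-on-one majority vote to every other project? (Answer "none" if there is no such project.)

none

Head-to-head results (19 reviewers):
Lambda vs Alpha: 10 to 9, Lambda.
Lambda vs Zeta: 1+2+4+3 = 10 for Lambda, 9 for Zeta — Lambda by 10–9.
Lambda vs Eta: Eta, 12–7.
Alpha vs Zeta: 1+2+4+3 = 10 for Alpha, 9 for Zeta — Alpha by 10–9.
Alpha vs Eta: Alpha preferred on 1+4+6+3 = 14 ballots; Alpha wins 14–5.
Zeta–Eta: Zeta 13–6.
Every project wins at least one matchup (Lambda beats Alpha; Alpha beats Zeta; Zeta beats Eta; Eta beats Lambda), so there is no Condorcet loser.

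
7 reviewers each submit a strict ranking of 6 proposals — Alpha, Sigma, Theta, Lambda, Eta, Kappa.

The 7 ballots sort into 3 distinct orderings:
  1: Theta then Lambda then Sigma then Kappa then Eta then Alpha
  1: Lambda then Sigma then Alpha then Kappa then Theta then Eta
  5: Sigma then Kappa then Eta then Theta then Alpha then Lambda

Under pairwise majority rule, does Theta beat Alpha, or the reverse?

Theta

Ballots ranking Theta above Alpha: 1 + 5 = 6.
Ballots ranking Alpha above Theta: 7 − 6 = 1.
Theta wins the head-to-head 6–1.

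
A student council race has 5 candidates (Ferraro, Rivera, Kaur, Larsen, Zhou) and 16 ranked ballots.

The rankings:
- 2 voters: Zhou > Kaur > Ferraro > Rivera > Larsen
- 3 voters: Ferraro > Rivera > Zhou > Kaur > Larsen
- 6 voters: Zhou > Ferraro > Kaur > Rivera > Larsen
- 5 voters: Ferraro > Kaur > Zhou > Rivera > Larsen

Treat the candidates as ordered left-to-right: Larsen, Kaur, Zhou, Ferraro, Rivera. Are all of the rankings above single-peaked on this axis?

no

Axis positions: Larsen=1, Kaur=2, Zhou=3, Ferraro=4, Rivera=5.
Bloc 1 (peak Zhou at position 3): ranking walks positions 3-2-4-5-1, expanding outward from the peak — single-peaked.
Bloc 2 (peak Ferraro at position 4): ranking walks positions 4-5-3-2-1, expanding outward from the peak — single-peaked.
Bloc 3 (peak Zhou at position 3): ranking walks positions 3-4-2-5-1, expanding outward from the peak — single-peaked.
Bloc 4: ranking walks positions 4-2-3-5-1; Kaur is ranked above Zhou even though Zhou lies between Kaur and the peak Ferraro on the axis — preferences dip and rise again. Not single-peaked.
Bloc 4 violates single-peakedness, so the profile is not single-peaked on this axis.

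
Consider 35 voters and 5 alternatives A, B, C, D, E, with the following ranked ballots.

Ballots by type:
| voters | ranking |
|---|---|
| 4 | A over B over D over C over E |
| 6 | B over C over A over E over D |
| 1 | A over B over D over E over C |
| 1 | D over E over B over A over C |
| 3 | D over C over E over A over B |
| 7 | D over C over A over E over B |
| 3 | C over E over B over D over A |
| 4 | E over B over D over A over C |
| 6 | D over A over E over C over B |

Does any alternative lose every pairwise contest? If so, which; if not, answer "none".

Pairwise majorities:
A vs B: 21 to 14, A.
A vs C: A preferred on 4+1+1+4+6 = 16 ballots; C wins 19–16.
A vs D: A is ranked higher on 4+6+1 = 11 ballots, D on 24. D wins 24–11.
A–E: A 24–11.
B vs C: 16 to 19, C.
B vs D: B, 18–17.
B vs E: B is ranked higher on 4+6+1 = 11 ballots, E on 24. E wins 24–11.
C vs D: 9 to 26, D.
C–E: C 23–12.
D vs E: D is ranked higher on 4+1+1+3+7+6 = 22 ballots, E on 13. D wins 22–13.
Every alternative wins at least one matchup (A beats B; B beats D; C beats A; D beats A; E beats B), so there is no Condorcet loser.

none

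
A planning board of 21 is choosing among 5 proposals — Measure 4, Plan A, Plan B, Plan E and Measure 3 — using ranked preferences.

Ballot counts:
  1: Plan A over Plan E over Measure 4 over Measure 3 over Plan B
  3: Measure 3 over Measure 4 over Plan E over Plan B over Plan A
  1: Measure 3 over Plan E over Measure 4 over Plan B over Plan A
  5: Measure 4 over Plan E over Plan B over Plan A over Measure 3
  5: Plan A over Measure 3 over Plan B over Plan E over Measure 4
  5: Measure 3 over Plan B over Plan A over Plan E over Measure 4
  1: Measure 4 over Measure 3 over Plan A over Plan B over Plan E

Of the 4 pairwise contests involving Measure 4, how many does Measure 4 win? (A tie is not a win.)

1

Measure 4 against each rival (21 council members):
Measure 4 vs Plan A: 10 to 11, Plan A.
Measure 4 vs Plan B: Measure 4, 11–10.
Measure 4 vs Plan E: 3+5+1 = 9 for Measure 4, 12 for Plan E — Plan E by 12–9.
Measure 4 vs Measure 3: Measure 4 preferred on 1+5+1 = 7 ballots; Measure 3 wins 14–7.
Measure 4 beats Plan B; loses to Plan A, Plan E, Measure 3 — 1 pairwise win.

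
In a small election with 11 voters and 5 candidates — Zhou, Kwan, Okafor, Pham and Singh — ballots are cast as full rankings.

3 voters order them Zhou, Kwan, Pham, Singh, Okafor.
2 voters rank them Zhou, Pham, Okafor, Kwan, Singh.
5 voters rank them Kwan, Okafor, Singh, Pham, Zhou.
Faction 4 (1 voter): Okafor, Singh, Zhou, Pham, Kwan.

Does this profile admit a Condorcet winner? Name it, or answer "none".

none

Check each pair by majority over 11 ballots:
Zhou vs Kwan: Zhou preferred on 3+2+1 = 6 ballots; Zhou wins 6–5.
Zhou vs Okafor: Zhou is ranked higher on 3+2 = 5 ballots, Okafor on 6. Okafor wins 6–5.
Zhou vs Pham: 6 to 5, Zhou.
Zhou vs Singh: 3+2 = 5 for Zhou, 6 for Singh — Singh by 6–5.
Kwan vs Okafor: Kwan is ranked higher on 3+5 = 8 ballots, Okafor on 3. Kwan wins 8–3.
Kwan vs Pham: 8 to 3, Kwan.
Kwan vs Singh: Kwan preferred on 3+2+5 = 10 ballots; Kwan wins 10–1.
Okafor vs Pham: 5+1 = 6 for Okafor, 5 for Pham — Okafor by 6–5.
Okafor vs Singh: 8 to 3, Okafor.
Pham vs Singh: Pham is ranked higher on 3+2 = 5 ballots, Singh on 6. Singh wins 6–5.
Every candidate loses at least once (Zhou loses to Okafor; Kwan loses to Zhou; Okafor loses to Kwan; Pham loses to Zhou; Singh loses to Kwan). The majority relation contains the cycle Zhou beats Kwan beats Okafor beats Zhou, so there is no Condorcet winner.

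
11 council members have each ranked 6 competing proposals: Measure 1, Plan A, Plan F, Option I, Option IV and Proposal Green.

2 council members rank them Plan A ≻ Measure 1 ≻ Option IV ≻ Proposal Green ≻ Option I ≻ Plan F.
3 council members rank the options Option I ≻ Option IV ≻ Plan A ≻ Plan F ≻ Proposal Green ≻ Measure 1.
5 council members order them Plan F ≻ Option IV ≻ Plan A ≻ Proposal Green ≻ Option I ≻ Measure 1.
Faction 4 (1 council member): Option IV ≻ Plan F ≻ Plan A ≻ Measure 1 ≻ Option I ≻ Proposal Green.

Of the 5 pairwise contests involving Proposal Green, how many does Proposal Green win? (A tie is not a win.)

2

Proposal Green against each rival (11 council members):
Proposal Green vs Measure 1: Proposal Green wins 8–3.
Proposal Green vs Plan A: 0 to 11, Plan A.
Proposal Green–Plan F: Plan F 9–2.
Proposal Green vs Option I: Proposal Green, 7–4.
Proposal Green vs Option IV: Option IV wins 11–0.
Proposal Green beats Measure 1, Option I; loses to Plan A, Plan F, Option IV — 2 pairwise wins.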